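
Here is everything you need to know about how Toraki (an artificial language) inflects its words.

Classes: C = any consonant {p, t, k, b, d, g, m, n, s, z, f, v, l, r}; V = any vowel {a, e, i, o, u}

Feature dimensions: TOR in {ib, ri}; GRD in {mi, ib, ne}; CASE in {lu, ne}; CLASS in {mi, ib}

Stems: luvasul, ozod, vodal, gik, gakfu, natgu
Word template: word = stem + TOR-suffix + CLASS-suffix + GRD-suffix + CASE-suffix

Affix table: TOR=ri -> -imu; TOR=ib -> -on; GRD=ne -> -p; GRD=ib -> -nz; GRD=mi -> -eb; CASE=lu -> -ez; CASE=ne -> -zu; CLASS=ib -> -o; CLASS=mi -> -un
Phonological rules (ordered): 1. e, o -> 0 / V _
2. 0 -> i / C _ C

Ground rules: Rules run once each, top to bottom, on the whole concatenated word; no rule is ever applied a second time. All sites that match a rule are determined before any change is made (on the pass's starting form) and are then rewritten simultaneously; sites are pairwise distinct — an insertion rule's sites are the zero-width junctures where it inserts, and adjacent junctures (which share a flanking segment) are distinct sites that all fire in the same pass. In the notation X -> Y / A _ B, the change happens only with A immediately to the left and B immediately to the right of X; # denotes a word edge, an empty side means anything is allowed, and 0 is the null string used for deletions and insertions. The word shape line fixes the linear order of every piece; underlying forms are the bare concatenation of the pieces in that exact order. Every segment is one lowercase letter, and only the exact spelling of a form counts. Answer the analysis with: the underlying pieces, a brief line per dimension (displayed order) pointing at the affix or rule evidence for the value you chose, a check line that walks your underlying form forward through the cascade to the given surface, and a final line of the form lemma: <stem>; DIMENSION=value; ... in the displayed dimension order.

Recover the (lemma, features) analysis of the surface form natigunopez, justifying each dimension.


underlying: natgu-on-o-p-ez
TOR=ib - signalled by the affix -on
GRD=ne - signalled by the affix -p
CASE=lu - signalled by the affix -ez
CLASS=ib - signalled by the affix -o
check: natguonopez -> natgunopez -> natigunopez
lemma: natgu; TOR=ib; GRD=ne; CASE=lu; CLASS=ib


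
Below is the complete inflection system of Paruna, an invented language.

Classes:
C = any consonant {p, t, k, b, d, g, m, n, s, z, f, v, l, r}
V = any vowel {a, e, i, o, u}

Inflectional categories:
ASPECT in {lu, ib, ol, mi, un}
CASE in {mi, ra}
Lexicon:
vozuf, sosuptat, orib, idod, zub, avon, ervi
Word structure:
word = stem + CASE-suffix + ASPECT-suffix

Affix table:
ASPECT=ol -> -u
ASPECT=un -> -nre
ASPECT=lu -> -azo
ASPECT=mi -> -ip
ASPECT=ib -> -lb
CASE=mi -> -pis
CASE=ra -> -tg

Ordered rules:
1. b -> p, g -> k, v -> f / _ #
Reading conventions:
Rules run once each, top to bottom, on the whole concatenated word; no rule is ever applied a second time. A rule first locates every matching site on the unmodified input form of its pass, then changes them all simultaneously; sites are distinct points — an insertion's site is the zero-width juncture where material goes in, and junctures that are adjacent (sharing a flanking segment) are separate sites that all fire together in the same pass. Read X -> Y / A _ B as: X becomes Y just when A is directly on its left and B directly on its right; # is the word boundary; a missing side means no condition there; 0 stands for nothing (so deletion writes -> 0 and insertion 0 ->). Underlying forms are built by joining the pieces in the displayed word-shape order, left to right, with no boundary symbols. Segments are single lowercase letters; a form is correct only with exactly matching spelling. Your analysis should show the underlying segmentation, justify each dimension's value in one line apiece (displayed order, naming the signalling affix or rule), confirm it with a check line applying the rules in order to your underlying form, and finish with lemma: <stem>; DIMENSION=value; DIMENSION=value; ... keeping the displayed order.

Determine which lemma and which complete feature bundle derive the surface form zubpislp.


underlying: zub-pis-lb
ASPECT=ib - signalled by the affix -lb
CASE=mi - signalled by the affix -pis
check: zubpislb -> zubpislp
lemma: zub; ASPECT=ib; CASE=mi


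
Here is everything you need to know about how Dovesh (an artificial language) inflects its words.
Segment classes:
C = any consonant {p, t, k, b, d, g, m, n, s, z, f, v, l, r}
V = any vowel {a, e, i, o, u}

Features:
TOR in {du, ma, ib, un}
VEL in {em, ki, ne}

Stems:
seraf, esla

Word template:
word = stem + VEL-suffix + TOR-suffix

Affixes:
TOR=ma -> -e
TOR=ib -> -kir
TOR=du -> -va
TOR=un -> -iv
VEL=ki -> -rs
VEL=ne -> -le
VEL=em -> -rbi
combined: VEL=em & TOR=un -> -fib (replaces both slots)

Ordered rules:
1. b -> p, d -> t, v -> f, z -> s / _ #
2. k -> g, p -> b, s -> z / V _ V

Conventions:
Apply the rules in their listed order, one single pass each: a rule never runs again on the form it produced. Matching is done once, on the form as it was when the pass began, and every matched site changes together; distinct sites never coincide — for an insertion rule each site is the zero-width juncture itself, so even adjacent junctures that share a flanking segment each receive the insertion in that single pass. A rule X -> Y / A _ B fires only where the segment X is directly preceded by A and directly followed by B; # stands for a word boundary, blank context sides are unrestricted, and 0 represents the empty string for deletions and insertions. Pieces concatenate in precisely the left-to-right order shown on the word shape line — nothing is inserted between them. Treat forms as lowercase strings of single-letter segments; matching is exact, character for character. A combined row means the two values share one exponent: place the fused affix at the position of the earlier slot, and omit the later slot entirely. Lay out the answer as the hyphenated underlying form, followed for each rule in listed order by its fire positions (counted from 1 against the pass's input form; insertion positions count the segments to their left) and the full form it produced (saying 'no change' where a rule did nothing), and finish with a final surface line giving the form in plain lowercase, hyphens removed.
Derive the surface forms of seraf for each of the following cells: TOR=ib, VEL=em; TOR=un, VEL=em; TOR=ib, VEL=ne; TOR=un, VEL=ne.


cell TOR=ib, VEL=em:
underlying: seraf-rbi-kir
1. b -> p, d -> t, v -> f, z -> s / _ #: no change
2. k -> g, p -> b, s -> z / V _ V: fires at position(s) 9: serafrbigir
surface: serafrbigir

cell TOR=un, VEL=em:
underlying: seraf-fib
1. b -> p, d -> t, v -> f, z -> s / _ #: fires at position(s) 8: seraffip
2. k -> g, p -> b, s -> z / V _ V: no change
surface: seraffip

cell TOR=ib, VEL=ne:
underlying: seraf-le-kir
1. b -> p, d -> t, v -> f, z -> s / _ #: no change
2. k -> g, p -> b, s -> z / V _ V: fires at position(s) 8: seraflegir
surface: seraflegir

cell TOR=un, VEL=ne:
underlying: seraf-le-iv
1. b -> p, d -> t, v -> f, z -> s / _ #: fires at position(s) 9: serafleif
2. k -> g, p -> b, s -> z / V _ V: no change
surface: serafleif


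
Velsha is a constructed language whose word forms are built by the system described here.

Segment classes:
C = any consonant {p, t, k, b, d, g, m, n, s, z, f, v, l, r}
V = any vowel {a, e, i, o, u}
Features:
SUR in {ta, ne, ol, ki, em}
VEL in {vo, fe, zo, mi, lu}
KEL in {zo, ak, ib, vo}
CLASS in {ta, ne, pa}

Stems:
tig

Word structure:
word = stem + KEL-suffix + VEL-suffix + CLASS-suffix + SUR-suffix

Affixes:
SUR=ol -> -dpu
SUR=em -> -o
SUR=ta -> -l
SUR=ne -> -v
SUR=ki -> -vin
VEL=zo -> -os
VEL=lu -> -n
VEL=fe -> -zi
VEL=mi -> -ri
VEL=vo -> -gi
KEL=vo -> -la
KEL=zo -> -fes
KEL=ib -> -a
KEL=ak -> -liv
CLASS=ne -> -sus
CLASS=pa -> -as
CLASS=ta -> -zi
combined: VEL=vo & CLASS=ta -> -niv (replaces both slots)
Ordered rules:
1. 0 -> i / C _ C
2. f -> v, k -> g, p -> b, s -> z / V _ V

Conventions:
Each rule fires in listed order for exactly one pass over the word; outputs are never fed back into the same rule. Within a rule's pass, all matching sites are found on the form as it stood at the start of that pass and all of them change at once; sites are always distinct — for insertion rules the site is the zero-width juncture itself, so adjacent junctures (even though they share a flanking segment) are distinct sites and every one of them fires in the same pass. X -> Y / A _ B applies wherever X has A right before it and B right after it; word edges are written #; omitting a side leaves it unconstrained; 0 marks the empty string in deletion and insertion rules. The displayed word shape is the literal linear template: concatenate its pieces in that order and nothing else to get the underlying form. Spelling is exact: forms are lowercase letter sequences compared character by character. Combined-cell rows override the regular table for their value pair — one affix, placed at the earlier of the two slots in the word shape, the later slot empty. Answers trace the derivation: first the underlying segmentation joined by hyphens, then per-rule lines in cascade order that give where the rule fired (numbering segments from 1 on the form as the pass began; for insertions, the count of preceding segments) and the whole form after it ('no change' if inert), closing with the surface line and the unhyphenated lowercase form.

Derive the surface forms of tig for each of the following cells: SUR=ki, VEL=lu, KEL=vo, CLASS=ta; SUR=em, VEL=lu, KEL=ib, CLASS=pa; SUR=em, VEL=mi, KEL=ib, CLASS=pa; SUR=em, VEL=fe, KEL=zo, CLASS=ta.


cell SUR=ki, VEL=lu, KEL=vo, CLASS=ta:
underlying: tig-la-n-zi-vin
1. 0 -> i / C _ C: inserts after position(s) 3, 6: tigilanizivin
2. f -> v, k -> g, p -> b, s -> z / V _ V: no change
surface: tigilanizivin

cell SUR=em, VEL=lu, KEL=ib, CLASS=pa:
underlying: tig-a-n-as-o
1. 0 -> i / C _ C: no change
2. f -> v, k -> g, p -> b, s -> z / V _ V: fires at position(s) 7: tiganazo
surface: tiganazo

cell SUR=em, VEL=mi, KEL=ib, CLASS=pa:
underlying: tig-a-ri-as-o
1. 0 -> i / C _ C: no change
2. f -> v, k -> g, p -> b, s -> z / V _ V: fires at position(s) 8: tigariazo
surface: tigariazo

cell SUR=em, VEL=fe, KEL=zo, CLASS=ta:
underlying: tig-fes-zi-zi-o
1. 0 -> i / C _ C: inserts after position(s) 3, 6: tigifesizizio
2. f -> v, k -> g, p -> b, s -> z / V _ V: fires at position(s) 5, 7: tigivezizizio
surface: tigivezizizio


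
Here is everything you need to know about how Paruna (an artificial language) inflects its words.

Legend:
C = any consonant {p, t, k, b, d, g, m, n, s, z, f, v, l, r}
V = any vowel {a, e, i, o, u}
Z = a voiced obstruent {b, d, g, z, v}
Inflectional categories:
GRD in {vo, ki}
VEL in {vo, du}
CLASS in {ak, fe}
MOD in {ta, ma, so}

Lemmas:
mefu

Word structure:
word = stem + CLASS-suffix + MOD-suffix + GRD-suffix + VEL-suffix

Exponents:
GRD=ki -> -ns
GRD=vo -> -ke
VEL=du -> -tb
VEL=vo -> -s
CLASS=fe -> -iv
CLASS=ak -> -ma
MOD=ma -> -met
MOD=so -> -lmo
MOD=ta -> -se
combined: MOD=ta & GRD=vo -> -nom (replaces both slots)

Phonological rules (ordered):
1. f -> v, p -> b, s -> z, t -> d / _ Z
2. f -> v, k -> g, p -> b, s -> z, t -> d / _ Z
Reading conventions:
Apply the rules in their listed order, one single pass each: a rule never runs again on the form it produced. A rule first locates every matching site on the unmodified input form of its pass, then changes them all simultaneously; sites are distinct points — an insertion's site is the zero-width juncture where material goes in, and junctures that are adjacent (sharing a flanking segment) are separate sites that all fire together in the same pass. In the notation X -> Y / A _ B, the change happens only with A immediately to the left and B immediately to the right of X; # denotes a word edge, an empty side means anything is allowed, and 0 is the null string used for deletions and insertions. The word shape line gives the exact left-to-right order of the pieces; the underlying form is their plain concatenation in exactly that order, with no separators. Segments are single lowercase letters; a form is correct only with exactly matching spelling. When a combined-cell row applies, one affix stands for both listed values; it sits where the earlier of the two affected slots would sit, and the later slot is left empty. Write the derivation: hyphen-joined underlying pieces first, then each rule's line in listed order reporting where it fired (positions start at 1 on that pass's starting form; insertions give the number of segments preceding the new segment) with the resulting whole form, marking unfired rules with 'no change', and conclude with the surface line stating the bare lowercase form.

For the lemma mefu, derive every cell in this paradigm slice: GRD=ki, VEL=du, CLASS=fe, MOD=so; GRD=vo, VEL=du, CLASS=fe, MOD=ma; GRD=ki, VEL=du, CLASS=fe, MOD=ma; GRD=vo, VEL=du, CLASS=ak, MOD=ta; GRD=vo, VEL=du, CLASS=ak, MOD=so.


cell GRD=ki, VEL=du, CLASS=fe, MOD=so:
underlying: mefu-iv-lmo-ns-tb
1. f -> v, p -> b, s -> z, t -> d / _ Z: fires at position(s) 12: mefuivlmonsdb
2. f -> v, k -> g, p -> b, s -> z, t -> d / _ Z: fires at position(s) 11: mefuivlmonzdb
surface: mefuivlmonzdb

cell GRD=vo, VEL=du, CLASS=fe, MOD=ma:
underlying: mefu-iv-met-ke-tb
1. f -> v, p -> b, s -> z, t -> d / _ Z: fires at position(s) 12: mefuivmetkedb
2. f -> v, k -> g, p -> b, s -> z, t -> d / _ Z: no change
surface: mefuivmetkedb

cell GRD=ki, VEL=du, CLASS=fe, MOD=ma:
underlying: mefu-iv-met-ns-tb
1. f -> v, p -> b, s -> z, t -> d / _ Z: fires at position(s) 12: mefuivmetnsdb
2. f -> v, k -> g, p -> b, s -> z, t -> d / _ Z: fires at position(s) 11: mefuivmetnzdb
surface: mefuivmetnzdb

cell GRD=vo, VEL=du, CLASS=ak, MOD=ta:
underlying: mefu-ma-nom-tb
1. f -> v, p -> b, s -> z, t -> d / _ Z: fires at position(s) 10: mefumanomdb
2. f -> v, k -> g, p -> b, s -> z, t -> d / _ Z: no change
surface: mefumanomdb

cell GRD=vo, VEL=du, CLASS=ak, MOD=so:
underlying: mefu-ma-lmo-ke-tb
1. f -> v, p -> b, s -> z, t -> d / _ Z: fires at position(s) 12: mefumalmokedb
2. f -> v, k -> g, p -> b, s -> z, t -> d / _ Z: no change
surface: mefumalmokedb


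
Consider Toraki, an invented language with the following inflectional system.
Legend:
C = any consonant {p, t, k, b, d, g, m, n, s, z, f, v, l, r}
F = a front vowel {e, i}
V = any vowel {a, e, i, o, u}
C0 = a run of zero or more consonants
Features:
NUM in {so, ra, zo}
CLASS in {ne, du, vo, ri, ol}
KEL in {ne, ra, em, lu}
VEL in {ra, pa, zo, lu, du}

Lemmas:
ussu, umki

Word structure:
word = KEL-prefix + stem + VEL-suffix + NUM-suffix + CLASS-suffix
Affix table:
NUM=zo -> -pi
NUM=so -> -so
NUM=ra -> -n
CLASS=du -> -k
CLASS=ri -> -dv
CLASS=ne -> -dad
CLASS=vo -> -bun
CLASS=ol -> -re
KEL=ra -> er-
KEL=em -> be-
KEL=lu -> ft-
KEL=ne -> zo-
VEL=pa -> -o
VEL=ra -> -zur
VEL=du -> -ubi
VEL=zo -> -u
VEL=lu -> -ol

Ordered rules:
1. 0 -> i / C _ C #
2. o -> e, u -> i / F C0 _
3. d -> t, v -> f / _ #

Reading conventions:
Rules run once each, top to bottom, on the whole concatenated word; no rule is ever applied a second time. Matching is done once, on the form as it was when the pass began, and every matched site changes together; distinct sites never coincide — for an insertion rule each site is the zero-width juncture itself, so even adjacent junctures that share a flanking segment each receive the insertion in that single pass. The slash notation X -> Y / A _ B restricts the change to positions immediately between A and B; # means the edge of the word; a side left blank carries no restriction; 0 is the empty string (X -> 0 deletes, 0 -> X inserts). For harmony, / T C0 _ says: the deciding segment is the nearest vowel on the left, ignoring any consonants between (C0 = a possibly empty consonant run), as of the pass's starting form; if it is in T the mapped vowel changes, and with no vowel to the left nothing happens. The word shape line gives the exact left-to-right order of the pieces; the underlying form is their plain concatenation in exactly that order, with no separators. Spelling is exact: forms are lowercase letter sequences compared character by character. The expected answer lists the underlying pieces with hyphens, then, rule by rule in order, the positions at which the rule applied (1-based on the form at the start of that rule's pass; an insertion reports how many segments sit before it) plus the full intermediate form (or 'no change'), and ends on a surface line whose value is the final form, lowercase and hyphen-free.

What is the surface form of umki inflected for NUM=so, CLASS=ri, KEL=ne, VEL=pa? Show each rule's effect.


underlying: zo-umki-o-so-dv
1. 0 -> i / C _ C #: inserts after position(s) 10: zoumkiosodiv
2. o -> e, u -> i / F C0 _: fires at position(s) 7: zoumkiesodiv
3. d -> t, v -> f / _ #: fires at position(s) 12: zoumkiesodif
surface: zoumkiesodif


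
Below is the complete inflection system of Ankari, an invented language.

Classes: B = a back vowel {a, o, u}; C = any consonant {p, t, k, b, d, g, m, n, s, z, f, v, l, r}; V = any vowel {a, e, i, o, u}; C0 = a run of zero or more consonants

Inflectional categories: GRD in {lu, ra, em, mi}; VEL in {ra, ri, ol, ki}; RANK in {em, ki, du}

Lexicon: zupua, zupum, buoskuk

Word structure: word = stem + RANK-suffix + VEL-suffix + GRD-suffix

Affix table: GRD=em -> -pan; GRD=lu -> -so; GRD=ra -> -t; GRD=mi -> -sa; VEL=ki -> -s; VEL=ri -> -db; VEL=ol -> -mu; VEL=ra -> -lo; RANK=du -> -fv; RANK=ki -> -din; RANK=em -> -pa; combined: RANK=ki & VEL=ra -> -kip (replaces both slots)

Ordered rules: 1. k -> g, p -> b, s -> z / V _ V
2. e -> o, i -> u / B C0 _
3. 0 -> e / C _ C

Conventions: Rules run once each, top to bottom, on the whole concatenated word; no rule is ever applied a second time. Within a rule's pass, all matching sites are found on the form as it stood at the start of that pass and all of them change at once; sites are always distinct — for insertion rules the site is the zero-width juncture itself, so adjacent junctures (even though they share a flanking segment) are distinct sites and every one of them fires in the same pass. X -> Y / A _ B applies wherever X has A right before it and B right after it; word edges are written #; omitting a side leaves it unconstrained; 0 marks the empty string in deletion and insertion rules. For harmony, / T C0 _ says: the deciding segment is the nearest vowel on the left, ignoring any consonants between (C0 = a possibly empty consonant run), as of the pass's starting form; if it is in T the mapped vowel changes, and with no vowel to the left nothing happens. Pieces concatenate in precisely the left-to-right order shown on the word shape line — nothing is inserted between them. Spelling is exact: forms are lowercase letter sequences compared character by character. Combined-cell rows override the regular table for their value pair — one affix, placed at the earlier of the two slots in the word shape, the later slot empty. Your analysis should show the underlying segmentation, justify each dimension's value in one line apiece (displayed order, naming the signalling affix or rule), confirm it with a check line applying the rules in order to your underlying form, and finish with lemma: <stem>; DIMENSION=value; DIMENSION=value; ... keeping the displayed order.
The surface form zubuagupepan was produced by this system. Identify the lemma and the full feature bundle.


underlying: zupua-kip-pan
GRD=em - signalled by the affix -pan
VEL=ra - signalled by the combined affix row
RANK=ki - signalled by the combined affix row
check: zupuakippan -> zubuagippan -> zubuaguppan -> zubuagupepan
lemma: zupua; GRD=em; VEL=ra; RANK=ki


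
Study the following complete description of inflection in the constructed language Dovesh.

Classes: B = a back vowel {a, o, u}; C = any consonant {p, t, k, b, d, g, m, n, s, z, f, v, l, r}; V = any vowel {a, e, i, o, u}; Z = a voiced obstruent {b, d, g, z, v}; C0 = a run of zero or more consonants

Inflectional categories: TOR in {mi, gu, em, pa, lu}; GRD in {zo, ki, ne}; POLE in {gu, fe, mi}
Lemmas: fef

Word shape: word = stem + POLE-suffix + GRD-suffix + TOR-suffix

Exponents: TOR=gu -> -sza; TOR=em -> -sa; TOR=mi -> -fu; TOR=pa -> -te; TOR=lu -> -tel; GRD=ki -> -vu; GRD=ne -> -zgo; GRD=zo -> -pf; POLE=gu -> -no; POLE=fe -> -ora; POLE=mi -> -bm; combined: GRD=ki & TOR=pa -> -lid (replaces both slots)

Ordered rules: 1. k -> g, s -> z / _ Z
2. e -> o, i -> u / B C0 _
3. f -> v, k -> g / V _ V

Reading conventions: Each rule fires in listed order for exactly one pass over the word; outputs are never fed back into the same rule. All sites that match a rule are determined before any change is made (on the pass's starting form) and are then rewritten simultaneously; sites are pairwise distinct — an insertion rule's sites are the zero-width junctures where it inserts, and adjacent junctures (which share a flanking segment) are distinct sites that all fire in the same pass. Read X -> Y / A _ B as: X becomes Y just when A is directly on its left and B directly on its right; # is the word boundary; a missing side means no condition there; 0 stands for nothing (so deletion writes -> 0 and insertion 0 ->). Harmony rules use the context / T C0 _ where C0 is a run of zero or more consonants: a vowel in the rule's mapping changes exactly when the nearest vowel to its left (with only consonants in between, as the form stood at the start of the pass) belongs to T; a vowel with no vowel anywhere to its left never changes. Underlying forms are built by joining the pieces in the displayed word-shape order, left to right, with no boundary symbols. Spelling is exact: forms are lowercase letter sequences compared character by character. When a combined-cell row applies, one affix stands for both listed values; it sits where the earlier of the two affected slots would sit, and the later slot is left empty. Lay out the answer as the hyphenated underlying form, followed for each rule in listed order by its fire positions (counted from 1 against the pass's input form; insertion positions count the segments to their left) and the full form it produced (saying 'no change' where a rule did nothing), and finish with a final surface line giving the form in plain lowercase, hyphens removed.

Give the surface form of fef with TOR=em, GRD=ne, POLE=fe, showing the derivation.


underlying: fef-ora-zgo-sa
1. k -> g, s -> z / _ Z: no change
2. e -> o, i -> u / B C0 _: no change
3. f -> v, k -> g / V _ V: fires at position(s) 3: fevorazgosa
surface: fevorazgosa


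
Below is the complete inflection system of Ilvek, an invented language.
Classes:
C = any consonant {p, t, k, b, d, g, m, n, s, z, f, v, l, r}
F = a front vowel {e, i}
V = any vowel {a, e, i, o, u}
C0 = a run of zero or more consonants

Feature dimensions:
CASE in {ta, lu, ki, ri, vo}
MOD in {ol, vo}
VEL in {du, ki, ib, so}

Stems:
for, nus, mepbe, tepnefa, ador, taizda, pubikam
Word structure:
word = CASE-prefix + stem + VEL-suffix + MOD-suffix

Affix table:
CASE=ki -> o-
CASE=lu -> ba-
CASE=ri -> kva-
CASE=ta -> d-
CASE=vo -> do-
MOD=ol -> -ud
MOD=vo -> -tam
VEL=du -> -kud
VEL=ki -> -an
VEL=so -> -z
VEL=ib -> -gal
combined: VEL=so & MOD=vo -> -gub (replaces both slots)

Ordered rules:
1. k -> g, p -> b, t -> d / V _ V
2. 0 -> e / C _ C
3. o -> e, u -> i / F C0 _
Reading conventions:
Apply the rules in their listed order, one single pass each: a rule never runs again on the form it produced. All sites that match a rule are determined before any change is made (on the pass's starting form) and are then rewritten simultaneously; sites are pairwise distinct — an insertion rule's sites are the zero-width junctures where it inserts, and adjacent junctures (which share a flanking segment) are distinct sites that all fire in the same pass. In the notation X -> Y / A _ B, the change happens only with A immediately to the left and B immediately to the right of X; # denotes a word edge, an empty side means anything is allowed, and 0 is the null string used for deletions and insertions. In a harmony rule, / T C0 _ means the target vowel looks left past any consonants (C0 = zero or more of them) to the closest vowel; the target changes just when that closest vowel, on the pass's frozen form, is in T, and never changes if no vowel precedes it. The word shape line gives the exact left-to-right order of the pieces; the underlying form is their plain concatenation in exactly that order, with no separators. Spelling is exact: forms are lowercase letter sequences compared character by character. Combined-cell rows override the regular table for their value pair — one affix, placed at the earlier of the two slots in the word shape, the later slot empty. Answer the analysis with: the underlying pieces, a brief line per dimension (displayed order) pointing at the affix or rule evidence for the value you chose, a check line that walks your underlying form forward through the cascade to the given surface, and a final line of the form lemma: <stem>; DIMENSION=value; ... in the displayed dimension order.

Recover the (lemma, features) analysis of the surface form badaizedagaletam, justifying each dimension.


underlying: ba-taizda-gal-tam
CASE=lu - signalled by the affix ba-
MOD=vo - signalled by the affix -tam
VEL=ib - signalled by the affix -gal
check: bataizdagaltam -> badaizdagaltam -> badaizedagaletam -> badaizedagaletam
lemma: taizda; CASE=lu; MOD=vo; VEL=ib


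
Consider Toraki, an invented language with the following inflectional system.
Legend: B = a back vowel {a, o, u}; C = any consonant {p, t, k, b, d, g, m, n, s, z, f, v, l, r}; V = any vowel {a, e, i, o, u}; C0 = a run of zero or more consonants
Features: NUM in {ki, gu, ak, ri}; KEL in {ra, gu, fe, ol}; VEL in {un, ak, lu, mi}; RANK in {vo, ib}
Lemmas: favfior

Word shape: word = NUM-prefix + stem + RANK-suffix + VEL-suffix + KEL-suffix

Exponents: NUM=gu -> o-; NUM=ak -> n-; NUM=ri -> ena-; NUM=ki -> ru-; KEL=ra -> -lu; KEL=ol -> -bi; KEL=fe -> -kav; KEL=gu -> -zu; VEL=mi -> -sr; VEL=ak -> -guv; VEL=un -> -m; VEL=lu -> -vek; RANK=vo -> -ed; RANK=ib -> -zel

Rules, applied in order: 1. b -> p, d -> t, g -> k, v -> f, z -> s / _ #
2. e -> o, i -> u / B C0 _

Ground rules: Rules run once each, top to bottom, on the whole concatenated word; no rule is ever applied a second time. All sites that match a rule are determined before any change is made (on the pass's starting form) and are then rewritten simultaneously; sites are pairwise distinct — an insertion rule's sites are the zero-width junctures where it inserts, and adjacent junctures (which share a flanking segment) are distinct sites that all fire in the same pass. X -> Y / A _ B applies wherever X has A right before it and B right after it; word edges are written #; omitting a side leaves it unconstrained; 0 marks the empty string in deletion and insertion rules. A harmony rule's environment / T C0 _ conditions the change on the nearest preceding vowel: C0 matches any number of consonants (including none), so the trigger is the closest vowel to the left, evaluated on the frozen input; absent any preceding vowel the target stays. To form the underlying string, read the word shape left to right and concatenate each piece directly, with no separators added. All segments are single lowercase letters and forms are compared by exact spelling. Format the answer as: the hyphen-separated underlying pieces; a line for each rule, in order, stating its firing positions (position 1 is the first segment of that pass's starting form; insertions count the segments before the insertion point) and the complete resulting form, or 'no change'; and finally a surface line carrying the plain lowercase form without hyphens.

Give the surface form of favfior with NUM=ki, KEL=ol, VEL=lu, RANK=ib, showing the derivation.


underlying: ru-favfior-zel-vek-bi
1. b -> p, d -> t, g -> k, v -> f, z -> s / _ #: no change
2. e -> o, i -> u / B C0 _: fires at position(s) 7, 11: rufavfuorzolvekbi
surface: rufavfuorzolvekbi


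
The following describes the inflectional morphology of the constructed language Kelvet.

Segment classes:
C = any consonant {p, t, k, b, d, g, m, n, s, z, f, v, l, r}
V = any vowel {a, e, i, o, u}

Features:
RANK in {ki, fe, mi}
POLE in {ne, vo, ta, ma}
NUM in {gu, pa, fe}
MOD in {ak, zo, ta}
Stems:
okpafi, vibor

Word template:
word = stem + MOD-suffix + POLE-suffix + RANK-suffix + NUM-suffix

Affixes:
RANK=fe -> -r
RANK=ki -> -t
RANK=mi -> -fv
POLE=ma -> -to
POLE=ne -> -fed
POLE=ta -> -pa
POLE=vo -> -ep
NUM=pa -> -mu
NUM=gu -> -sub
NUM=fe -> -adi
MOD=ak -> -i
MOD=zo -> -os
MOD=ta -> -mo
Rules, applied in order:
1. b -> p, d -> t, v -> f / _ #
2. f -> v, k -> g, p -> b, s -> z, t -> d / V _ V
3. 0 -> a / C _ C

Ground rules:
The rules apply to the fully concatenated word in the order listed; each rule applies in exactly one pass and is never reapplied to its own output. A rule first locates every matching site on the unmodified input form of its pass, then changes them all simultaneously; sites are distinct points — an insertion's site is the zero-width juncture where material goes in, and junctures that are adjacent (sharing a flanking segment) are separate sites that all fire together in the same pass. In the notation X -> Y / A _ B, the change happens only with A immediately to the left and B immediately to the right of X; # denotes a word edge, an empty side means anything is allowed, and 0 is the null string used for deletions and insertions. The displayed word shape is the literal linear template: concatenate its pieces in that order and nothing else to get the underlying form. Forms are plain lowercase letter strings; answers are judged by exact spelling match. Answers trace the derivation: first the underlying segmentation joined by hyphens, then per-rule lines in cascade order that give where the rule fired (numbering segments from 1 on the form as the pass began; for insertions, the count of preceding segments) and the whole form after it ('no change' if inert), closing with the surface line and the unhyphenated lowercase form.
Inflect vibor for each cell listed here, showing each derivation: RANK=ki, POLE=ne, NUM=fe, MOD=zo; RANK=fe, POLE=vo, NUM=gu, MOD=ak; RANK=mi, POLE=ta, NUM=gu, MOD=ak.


cell RANK=ki, POLE=ne, NUM=fe, MOD=zo:
underlying: vibor-os-fed-t-adi
1. b -> p, d -> t, v -> f / _ #: no change
2. f -> v, k -> g, p -> b, s -> z, t -> d / V _ V: no change
3. 0 -> a / C _ C: inserts after position(s) 7, 10: viborosafedatadi
surface: viborosafedatadi

cell RANK=fe, POLE=vo, NUM=gu, MOD=ak:
underlying: vibor-i-ep-r-sub
1. b -> p, d -> t, v -> f / _ #: fires at position(s) 12: viborieprsup
2. f -> v, k -> g, p -> b, s -> z, t -> d / V _ V: no change
3. 0 -> a / C _ C: inserts after position(s) 8, 9: viborieparasup
surface: viborieparasup

cell RANK=mi, POLE=ta, NUM=gu, MOD=ak:
underlying: vibor-i-pa-fv-sub
1. b -> p, d -> t, v -> f / _ #: fires at position(s) 13: viboripafvsup
2. f -> v, k -> g, p -> b, s -> z, t -> d / V _ V: fires at position(s) 7: viboribafvsup
3. 0 -> a / C _ C: inserts after position(s) 9, 10: viboribafavasup
surface: viboribafavasup


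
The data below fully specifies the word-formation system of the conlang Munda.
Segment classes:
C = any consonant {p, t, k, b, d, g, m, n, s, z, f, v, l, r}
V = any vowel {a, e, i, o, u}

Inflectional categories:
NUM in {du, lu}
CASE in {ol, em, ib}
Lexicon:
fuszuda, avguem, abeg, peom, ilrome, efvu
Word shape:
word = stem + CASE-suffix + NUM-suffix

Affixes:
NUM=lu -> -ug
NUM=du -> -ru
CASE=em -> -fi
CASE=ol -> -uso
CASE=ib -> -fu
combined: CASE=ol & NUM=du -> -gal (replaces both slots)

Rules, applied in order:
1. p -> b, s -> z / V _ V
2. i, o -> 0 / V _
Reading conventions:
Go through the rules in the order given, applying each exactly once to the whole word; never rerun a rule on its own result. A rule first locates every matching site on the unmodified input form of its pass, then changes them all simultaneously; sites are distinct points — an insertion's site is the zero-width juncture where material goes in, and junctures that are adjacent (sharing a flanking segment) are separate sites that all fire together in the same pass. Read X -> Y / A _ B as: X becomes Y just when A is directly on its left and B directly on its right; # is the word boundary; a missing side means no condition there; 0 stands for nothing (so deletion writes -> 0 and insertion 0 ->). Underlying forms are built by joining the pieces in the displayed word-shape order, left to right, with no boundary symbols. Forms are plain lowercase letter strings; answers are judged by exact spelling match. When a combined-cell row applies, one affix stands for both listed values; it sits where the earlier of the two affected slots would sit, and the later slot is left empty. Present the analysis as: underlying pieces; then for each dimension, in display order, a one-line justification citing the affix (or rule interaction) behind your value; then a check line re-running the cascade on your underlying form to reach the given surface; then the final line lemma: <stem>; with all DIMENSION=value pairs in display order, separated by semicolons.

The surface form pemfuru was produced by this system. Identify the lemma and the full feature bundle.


underlying: peom-fu-ru
NUM=du - signalled by the affix -ru
CASE=ib - signalled by the affix -fu
check: peomfuru -> peomfuru -> pemfuru
lemma: peom; NUM=du; CASE=ib


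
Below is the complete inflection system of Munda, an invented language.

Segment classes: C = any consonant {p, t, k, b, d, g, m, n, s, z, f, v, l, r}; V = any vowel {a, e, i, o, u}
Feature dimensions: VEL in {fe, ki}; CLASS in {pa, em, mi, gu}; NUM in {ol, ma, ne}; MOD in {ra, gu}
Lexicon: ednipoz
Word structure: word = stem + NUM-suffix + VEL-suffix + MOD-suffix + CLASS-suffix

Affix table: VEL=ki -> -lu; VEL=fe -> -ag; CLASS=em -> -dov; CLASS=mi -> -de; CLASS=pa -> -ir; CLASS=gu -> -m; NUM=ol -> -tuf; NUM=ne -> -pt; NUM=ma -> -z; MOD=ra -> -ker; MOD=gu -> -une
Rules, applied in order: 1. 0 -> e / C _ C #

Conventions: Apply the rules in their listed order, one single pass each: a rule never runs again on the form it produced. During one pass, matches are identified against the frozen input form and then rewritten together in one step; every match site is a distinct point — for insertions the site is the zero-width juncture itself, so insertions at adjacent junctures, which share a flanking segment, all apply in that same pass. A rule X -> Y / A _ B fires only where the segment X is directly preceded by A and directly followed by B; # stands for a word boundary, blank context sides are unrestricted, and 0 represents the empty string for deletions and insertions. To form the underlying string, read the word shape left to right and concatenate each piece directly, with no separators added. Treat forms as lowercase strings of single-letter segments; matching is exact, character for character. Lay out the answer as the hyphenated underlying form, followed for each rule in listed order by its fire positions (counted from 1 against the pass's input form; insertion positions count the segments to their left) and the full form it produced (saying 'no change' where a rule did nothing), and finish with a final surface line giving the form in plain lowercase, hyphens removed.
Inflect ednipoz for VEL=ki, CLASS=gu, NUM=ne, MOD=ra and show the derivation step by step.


underlying: ednipoz-pt-lu-ker-m
1. 0 -> e / C _ C #: inserts after position(s) 14: ednipozptlukerem
surface: ednipozptlukerem


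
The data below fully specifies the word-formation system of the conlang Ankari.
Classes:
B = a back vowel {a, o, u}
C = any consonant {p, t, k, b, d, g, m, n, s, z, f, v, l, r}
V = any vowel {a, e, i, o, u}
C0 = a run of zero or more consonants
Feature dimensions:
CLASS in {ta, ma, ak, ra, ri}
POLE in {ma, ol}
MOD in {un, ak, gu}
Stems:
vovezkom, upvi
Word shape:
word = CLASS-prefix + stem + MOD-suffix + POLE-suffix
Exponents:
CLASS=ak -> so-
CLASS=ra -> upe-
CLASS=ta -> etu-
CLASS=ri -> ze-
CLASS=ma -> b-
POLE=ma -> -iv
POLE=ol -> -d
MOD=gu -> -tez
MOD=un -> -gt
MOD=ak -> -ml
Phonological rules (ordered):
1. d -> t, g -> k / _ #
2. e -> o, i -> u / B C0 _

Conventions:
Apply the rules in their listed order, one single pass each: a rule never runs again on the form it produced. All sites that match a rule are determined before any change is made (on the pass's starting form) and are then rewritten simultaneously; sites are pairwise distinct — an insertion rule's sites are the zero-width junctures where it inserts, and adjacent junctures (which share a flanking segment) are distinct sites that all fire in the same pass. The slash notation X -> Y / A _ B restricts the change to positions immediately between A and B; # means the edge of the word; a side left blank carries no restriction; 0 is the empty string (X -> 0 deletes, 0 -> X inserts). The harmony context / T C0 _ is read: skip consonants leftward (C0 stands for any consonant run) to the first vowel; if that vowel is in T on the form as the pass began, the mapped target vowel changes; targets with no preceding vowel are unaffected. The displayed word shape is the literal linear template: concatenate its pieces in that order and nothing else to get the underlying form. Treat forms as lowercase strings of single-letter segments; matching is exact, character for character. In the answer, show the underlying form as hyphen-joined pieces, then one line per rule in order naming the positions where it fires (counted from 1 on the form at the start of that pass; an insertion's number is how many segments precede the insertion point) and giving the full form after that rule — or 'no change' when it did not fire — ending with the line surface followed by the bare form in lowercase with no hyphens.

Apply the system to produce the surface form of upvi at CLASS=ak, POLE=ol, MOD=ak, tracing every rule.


underlying: so-upvi-ml-d
1. d -> t, g -> k / _ #: fires at position(s) 9: soupvimlt
2. e -> o, i -> u / B C0 _: fires at position(s) 6: soupvumlt
surface: soupvumlt


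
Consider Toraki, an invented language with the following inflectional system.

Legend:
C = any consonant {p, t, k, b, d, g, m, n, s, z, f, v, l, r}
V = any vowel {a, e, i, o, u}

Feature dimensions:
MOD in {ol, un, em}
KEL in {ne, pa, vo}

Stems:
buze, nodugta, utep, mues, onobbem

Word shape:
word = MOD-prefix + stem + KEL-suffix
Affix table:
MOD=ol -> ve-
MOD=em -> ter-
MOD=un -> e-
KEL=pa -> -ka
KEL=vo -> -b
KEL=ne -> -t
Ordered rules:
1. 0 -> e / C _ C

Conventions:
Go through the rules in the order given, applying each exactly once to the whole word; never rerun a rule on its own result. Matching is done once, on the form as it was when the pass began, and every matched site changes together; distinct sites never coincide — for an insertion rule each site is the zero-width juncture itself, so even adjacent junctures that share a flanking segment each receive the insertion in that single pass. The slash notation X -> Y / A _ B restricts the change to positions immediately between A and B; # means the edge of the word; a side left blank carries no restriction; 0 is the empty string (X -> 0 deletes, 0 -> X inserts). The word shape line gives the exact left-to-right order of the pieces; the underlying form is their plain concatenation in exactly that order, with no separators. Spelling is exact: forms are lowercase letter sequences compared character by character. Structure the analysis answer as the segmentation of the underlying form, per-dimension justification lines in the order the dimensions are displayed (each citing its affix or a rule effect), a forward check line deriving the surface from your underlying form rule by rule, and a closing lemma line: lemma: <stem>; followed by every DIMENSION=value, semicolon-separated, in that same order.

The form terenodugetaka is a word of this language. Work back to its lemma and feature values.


underlying: ter-nodugta-ka
MOD=em - signalled by the affix ter-
KEL=pa - signalled by the affix -ka
check: ternodugtaka -> terenodugetaka
lemma: nodugta; MOD=em; KEL=pa


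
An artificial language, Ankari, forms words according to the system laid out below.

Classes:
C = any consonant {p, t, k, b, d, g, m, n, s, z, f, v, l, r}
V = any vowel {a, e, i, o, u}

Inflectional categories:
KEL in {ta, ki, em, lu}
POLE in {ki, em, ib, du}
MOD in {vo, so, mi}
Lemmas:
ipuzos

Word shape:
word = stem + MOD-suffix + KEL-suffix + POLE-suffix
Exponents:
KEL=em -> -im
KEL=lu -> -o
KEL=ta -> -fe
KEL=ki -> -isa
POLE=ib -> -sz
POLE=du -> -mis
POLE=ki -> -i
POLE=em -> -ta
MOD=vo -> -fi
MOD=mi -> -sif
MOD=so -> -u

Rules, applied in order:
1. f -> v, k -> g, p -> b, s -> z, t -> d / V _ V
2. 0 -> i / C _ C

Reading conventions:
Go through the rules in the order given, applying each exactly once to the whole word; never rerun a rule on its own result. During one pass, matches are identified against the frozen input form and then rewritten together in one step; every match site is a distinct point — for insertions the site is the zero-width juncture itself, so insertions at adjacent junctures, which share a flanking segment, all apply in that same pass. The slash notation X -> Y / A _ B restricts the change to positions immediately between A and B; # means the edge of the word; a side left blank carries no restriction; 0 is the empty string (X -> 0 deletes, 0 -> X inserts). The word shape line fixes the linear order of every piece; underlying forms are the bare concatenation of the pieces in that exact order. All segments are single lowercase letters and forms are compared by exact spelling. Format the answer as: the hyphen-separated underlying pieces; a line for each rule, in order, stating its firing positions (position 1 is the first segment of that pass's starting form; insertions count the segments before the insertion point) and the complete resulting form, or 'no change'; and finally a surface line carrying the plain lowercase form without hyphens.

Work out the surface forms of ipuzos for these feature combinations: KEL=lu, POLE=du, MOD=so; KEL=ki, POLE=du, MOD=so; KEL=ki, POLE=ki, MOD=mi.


cell KEL=lu, POLE=du, MOD=so:
underlying: ipuzos-u-o-mis
1. f -> v, k -> g, p -> b, s -> z, t -> d / V _ V: fires at position(s) 2, 6: ibuzozuomis
2. 0 -> i / C _ C: no change
surface: ibuzozuomis

cell KEL=ki, POLE=du, MOD=so:
underlying: ipuzos-u-isa-mis
1. f -> v, k -> g, p -> b, s -> z, t -> d / V _ V: fires at position(s) 2, 6, 9: ibuzozuizamis
2. 0 -> i / C _ C: no change
surface: ibuzozuizamis

cell KEL=ki, POLE=ki, MOD=mi:
underlying: ipuzos-sif-isa-i
1. f -> v, k -> g, p -> b, s -> z, t -> d / V _ V: fires at position(s) 2, 9, 11: ibuzossivizai
2. 0 -> i / C _ C: inserts after position(s) 6: ibuzosisivizai
surface: ibuzosisivizai
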